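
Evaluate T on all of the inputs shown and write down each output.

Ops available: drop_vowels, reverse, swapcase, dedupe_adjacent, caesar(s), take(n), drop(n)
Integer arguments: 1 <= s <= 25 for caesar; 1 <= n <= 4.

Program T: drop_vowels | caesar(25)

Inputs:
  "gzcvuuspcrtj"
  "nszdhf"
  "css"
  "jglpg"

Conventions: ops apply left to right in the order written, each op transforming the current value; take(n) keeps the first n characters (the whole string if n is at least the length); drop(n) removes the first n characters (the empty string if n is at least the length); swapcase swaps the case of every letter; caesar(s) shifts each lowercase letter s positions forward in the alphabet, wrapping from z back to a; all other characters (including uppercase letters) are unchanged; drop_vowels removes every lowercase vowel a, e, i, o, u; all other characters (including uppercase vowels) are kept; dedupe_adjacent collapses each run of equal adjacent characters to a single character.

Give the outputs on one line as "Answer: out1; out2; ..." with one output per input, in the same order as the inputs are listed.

Execution, op by op:
  "gzcvuuspcrtj" -> "gzcvspcrtj" -> "fyburobqsi"
  "nszdhf" -> "nszdhf" -> "mrycge"
  "css" -> "css" -> "brr"
  "jglpg" -> "jglpg" -> "ifkof"

"fyburobqsi"; "mrycge"; "brr"; "ifkof"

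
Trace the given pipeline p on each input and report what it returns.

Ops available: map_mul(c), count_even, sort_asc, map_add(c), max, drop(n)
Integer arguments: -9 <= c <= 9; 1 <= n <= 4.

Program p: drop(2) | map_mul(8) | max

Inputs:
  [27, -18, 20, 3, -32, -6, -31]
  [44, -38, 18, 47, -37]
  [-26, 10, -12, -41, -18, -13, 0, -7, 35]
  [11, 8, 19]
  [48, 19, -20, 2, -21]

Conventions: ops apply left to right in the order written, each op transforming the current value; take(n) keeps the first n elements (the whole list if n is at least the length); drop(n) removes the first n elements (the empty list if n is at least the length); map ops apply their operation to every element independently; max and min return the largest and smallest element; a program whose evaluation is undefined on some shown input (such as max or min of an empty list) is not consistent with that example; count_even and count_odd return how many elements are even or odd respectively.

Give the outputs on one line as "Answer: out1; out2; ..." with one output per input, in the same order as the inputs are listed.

Execution, op by op:
  [27, -18, 20, 3, -32, -6, -31] -> [20, 3, -32, -6, -31] -> [160, 24, -256, -48, -248] -> 160
  [44, -38, 18, 47, -37] -> [18, 47, -37] -> [144, 376, -296] -> 376
  [-26, 10, -12, -41, -18, -13, 0, -7, 35] -> [-12, -41, -18, -13, 0, -7, 35] -> [-96, -328, -144, -104, 0, -56, 280] -> 280
  [11, 8, 19] -> [19] -> [152] -> 152
  [48, 19, -20, 2, -21] -> [-20, 2, -21] -> [-160, 16, -168] -> 16

160; 376; 280; 152; 16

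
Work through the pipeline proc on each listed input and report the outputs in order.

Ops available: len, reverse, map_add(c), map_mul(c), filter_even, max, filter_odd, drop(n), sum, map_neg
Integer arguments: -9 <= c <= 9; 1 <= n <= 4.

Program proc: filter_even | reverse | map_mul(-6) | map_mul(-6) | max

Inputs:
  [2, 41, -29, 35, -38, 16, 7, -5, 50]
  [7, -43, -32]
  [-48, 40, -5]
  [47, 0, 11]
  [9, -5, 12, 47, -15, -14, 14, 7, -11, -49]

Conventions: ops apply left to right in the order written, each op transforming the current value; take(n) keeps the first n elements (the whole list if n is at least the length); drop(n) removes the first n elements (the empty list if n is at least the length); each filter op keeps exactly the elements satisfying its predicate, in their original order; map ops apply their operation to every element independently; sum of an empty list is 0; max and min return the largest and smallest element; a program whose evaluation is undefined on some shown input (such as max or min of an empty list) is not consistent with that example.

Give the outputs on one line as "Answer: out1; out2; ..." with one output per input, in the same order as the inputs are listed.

1800; -1152; 1440; 0; 504

Execution, op by op:
  [2, 41, -29, 35, -38, 16, 7, -5, 50] -> [2, -38, 16, 50] -> [50, 16, -38, 2] -> [-300, -96, 228, -12] -> [1800, 576, -1368, 72] -> 1800
  [7, -43, -32] -> [-32] -> [-32] -> [192] -> [-1152] -> -1152
  [-48, 40, -5] -> [-48, 40] -> [40, -48] -> [-240, 288] -> [1440, -1728] -> 1440
  [47, 0, 11] -> [0] -> [0] -> [0] -> [0] -> 0
  [9, -5, 12, 47, -15, -14, 14, 7, -11, -49] -> [12, -14, 14] -> [14, -14, 12] -> [-84, 84, -72] -> [504, -504, 432] -> 504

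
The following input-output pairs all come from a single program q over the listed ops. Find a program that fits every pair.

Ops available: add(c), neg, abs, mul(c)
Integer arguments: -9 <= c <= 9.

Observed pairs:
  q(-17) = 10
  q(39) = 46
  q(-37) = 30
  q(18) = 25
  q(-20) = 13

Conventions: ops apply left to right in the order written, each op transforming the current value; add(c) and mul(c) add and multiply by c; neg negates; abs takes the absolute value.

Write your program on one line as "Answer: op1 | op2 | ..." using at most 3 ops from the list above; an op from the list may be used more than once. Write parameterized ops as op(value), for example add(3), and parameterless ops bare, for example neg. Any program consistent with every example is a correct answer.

add(7) | neg | abs

Check, running the answer program on each example:
  -17 -> -10 -> 10 -> 10
  39 -> 46 -> -46 -> 46
  -37 -> -30 -> 30 -> 30
  18 -> 25 -> -25 -> 25
  -20 -> -13 -> 13 -> 13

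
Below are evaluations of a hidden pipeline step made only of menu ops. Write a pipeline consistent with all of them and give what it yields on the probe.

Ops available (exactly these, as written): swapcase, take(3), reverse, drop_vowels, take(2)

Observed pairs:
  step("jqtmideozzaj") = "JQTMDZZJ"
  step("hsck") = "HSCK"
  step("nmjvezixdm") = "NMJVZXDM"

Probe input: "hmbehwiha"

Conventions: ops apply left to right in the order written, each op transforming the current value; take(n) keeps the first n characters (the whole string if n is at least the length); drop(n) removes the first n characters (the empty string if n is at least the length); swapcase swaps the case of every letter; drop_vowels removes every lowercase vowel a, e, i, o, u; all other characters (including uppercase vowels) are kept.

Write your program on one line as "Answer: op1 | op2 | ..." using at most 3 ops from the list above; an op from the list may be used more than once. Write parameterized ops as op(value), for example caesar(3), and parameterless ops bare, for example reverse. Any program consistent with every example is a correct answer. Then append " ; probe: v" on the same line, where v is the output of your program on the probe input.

drop_vowels | swapcase ; probe: "HMBHWH"

Check, running the answer program on each example:
  "jqtmideozzaj" -> "jqtmdzzj" -> "JQTMDZZJ"
  "hsck" -> "hsck" -> "HSCK"
  "nmjvezixdm" -> "nmjvzxdm" -> "NMJVZXDM"
  probe: "hmbehwiha" -> "hmbhwh" -> "HMBHWH"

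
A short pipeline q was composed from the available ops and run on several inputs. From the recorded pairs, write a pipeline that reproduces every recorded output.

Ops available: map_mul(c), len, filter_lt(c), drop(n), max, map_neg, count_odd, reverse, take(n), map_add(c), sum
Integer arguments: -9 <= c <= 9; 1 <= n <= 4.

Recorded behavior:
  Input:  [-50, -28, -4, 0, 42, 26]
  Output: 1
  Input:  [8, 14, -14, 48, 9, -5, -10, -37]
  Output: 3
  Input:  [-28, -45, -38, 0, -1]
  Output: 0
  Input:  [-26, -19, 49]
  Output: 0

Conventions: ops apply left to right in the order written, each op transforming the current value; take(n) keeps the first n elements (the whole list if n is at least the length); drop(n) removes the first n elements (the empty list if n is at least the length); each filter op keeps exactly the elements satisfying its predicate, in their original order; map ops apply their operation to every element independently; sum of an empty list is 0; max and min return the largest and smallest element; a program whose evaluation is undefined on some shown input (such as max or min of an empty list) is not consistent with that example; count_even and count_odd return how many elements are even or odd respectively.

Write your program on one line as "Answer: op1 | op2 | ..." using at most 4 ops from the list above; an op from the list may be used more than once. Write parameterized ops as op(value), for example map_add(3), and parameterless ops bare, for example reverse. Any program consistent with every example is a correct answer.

drop(3) | drop(2) | map_mul(-2) | len

Check, running the answer program on each example:
  [-50, -28, -4, 0, 42, 26] -> [0, 42, 26] -> [26] -> [-52] -> 1
  [8, 14, -14, 48, 9, -5, -10, -37] -> [48, 9, -5, -10, -37] -> [-5, -10, -37] -> [10, 20, 74] -> 3
  [-28, -45, -38, 0, -1] -> [0, -1] -> [] -> [] -> 0
  [-26, -19, 49] -> [] -> [] -> [] -> 0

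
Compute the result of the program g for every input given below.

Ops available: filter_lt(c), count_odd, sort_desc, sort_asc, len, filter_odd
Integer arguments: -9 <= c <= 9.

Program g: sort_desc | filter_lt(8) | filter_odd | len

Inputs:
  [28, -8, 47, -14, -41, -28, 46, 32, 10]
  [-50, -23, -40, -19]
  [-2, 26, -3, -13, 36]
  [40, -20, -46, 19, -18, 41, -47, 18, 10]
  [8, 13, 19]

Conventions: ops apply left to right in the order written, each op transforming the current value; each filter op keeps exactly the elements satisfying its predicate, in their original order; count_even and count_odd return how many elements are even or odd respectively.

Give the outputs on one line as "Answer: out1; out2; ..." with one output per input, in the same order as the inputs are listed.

Execution, op by op:
  [28, -8, 47, -14, -41, -28, 46, 32, 10] -> [47, 46, 32, 28, 10, -8, -14, -28, -41] -> [-8, -14, -28, -41] -> [-41] -> 1
  [-50, -23, -40, -19] -> [-19, -23, -40, -50] -> [-19, -23, -40, -50] -> [-19, -23] -> 2
  [-2, 26, -3, -13, 36] -> [36, 26, -2, -3, -13] -> [-2, -3, -13] -> [-3, -13] -> 2
  [40, -20, -46, 19, -18, 41, -47, 18, 10] -> [41, 40, 19, 18, 10, -18, -20, -46, -47] -> [-18, -20, -46, -47] -> [-47] -> 1
  [8, 13, 19] -> [19, 13, 8] -> [] -> [] -> 0

1; 2; 2; 1; 0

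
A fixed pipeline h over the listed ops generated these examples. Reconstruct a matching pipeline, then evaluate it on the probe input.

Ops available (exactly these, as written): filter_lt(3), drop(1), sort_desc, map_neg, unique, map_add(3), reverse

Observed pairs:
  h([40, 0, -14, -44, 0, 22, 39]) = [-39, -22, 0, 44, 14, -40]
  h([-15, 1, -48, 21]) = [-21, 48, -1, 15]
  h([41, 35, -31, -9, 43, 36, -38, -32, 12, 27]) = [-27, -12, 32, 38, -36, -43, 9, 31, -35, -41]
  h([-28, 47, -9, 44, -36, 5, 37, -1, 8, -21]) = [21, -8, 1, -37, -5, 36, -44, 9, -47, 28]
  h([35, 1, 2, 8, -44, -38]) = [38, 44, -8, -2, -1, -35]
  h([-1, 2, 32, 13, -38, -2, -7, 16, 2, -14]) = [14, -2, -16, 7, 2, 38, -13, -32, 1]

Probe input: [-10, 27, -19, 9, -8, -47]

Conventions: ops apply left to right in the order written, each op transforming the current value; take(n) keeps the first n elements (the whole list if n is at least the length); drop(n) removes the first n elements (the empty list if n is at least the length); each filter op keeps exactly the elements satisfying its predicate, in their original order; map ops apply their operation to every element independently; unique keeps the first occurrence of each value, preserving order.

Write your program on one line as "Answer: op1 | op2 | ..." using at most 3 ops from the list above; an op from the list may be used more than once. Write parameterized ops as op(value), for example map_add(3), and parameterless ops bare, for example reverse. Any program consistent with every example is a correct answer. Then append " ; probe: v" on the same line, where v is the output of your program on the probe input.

reverse | unique | map_neg ; probe: [47, 8, -9, 19, -27, 10]

Check, running the answer program on each example:
  [40, 0, -14, -44, 0, 22, 39] -> [39, 22, 0, -44, -14, 0, 40] -> [39, 22, 0, -44, -14, 40] -> [-39, -22, 0, 44, 14, -40]
  [-15, 1, -48, 21] -> [21, -48, 1, -15] -> [21, -48, 1, -15] -> [-21, 48, -1, 15]
  [41, 35, -31, -9, 43, 36, -38, -32, 12, 27] -> [27, 12, -32, -38, 36, 43, -9, -31, 35, 41] -> [27, 12, -32, -38, 36, 43, -9, -31, 35, 41] -> [-27, -12, 32, 38, -36, -43, 9, 31, -35, -41]
  [-28, 47, -9, 44, -36, 5, 37, -1, 8, -21] -> [-21, 8, -1, 37, 5, -36, 44, -9, 47, -28] -> [-21, 8, -1, 37, 5, -36, 44, -9, 47, -28] -> [21, -8, 1, -37, -5, 36, -44, 9, -47, 28]
  [35, 1, 2, 8, -44, -38] -> [-38, -44, 8, 2, 1, 35] -> [-38, -44, 8, 2, 1, 35] -> [38, 44, -8, -2, -1, -35]
  [-1, 2, 32, 13, -38, -2, -7, 16, 2, -14] -> [-14, 2, 16, -7, -2, -38, 13, 32, 2, -1] -> [-14, 2, 16, -7, -2, -38, 13, 32, -1] -> [14, -2, -16, 7, 2, 38, -13, -32, 1]
  probe: [-10, 27, -19, 9, -8, -47] -> [-47, -8, 9, -19, 27, -10] -> [-47, -8, 9, -19, 27, -10] -> [47, 8, -9, 19, -27, 10]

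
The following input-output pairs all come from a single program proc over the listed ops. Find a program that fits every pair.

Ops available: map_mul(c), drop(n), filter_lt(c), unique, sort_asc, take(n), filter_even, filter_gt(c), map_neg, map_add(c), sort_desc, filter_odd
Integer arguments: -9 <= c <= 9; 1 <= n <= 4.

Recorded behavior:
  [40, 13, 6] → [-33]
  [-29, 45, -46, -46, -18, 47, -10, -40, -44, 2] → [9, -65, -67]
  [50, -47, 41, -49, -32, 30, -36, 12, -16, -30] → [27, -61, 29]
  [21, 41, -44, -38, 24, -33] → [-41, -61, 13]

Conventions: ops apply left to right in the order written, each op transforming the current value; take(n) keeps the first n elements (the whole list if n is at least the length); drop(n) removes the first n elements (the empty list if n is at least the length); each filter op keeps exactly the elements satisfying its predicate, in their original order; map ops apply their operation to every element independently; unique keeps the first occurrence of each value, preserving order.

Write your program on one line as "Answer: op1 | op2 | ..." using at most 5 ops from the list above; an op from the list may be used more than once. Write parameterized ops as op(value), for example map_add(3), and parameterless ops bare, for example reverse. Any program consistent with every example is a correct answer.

filter_odd | map_add(5) | map_add(7) | map_add(8) | map_neg

Check, running the answer program on each example:
  [40, 13, 6] -> [13] -> [18] -> [25] -> [33] -> [-33]
  [-29, 45, -46, -46, -18, 47, -10, -40, -44, 2] -> [-29, 45, 47] -> [-24, 50, 52] -> [-17, 57, 59] -> [-9, 65, 67] -> [9, -65, -67]
  [50, -47, 41, -49, -32, 30, -36, 12, -16, -30] -> [-47, 41, -49] -> [-42, 46, -44] -> [-35, 53, -37] -> [-27, 61, -29] -> [27, -61, 29]
  [21, 41, -44, -38, 24, -33] -> [21, 41, -33] -> [26, 46, -28] -> [33, 53, -21] -> [41, 61, -13] -> [-41, -61, 13]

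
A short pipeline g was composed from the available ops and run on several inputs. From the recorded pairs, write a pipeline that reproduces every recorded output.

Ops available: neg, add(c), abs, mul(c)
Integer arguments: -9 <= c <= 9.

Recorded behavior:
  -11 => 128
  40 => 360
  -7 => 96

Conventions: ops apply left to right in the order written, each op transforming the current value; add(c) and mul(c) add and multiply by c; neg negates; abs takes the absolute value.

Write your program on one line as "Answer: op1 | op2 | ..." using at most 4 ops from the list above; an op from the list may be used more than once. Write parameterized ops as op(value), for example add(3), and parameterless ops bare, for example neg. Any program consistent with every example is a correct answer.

abs | add(5) | mul(-8) | abs

Check, running the answer program on each example:
  -11 -> 11 -> 16 -> -128 -> 128
  40 -> 40 -> 45 -> -360 -> 360
  -7 -> 7 -> 12 -> -96 -> 96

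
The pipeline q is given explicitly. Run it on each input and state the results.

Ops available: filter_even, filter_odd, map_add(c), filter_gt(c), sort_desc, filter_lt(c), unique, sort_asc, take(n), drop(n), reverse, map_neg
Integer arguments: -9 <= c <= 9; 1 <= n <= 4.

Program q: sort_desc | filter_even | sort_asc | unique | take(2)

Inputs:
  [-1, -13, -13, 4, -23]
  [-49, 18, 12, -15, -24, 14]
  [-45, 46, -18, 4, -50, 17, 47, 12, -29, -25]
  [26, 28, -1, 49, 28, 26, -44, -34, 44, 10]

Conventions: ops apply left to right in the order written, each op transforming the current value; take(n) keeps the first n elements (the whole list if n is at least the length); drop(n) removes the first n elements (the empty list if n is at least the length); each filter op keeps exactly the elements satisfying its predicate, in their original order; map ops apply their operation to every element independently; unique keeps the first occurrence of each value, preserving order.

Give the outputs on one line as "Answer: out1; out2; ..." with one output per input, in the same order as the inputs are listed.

[4]; [-24, 12]; [-50, -18]; [-44, -34]

Execution, op by op:
  [-1, -13, -13, 4, -23] -> [4, -1, -13, -13, -23] -> [4] -> [4] -> [4] -> [4]
  [-49, 18, 12, -15, -24, 14] -> [18, 14, 12, -15, -24, -49] -> [18, 14, 12, -24] -> [-24, 12, 14, 18] -> [-24, 12, 14, 18] -> [-24, 12]
  [-45, 46, -18, 4, -50, 17, 47, 12, -29, -25] -> [47, 46, 17, 12, 4, -18, -25, -29, -45, -50] -> [46, 12, 4, -18, -50] -> [-50, -18, 4, 12, 46] -> [-50, -18, 4, 12, 46] -> [-50, -18]
  [26, 28, -1, 49, 28, 26, -44, -34, 44, 10] -> [49, 44, 28, 28, 26, 26, 10, -1, -34, -44] -> [44, 28, 28, 26, 26, 10, -34, -44] -> [-44, -34, 10, 26, 26, 28, 28, 44] -> [-44, -34, 10, 26, 28, 44] -> [-44, -34]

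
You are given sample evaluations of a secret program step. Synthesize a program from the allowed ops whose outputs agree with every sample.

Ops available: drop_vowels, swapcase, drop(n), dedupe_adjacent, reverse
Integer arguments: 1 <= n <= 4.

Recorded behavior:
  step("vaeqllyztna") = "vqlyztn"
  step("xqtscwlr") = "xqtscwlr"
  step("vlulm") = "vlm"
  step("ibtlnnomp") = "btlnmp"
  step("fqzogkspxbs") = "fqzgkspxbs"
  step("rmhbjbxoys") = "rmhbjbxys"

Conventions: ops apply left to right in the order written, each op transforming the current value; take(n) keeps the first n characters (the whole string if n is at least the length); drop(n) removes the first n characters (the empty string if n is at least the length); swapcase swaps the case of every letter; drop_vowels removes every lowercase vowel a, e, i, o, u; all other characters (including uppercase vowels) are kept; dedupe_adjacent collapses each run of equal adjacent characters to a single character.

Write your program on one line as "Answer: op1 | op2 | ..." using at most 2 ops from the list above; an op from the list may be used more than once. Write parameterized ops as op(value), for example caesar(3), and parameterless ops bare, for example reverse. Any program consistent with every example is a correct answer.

drop_vowels | dedupe_adjacent

Check, running the answer program on each example:
  "vaeqllyztna" -> "vqllyztn" -> "vqlyztn"
  "xqtscwlr" -> "xqtscwlr" -> "xqtscwlr"
  "vlulm" -> "vllm" -> "vlm"
  "ibtlnnomp" -> "btlnnmp" -> "btlnmp"
  "fqzogkspxbs" -> "fqzgkspxbs" -> "fqzgkspxbs"
  "rmhbjbxoys" -> "rmhbjbxys" -> "rmhbjbxys"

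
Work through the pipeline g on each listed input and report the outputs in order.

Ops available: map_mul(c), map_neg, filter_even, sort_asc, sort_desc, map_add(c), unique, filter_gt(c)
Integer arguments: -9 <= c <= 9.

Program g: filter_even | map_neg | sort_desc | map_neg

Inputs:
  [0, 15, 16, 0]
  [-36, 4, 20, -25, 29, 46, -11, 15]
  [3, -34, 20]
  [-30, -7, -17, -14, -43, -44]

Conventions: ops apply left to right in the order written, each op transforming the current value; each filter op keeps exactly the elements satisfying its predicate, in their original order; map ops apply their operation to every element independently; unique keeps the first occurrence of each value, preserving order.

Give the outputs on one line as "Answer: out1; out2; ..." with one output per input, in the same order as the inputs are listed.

Execution, op by op:
  [0, 15, 16, 0] -> [0, 16, 0] -> [0, -16, 0] -> [0, 0, -16] -> [0, 0, 16]
  [-36, 4, 20, -25, 29, 46, -11, 15] -> [-36, 4, 20, 46] -> [36, -4, -20, -46] -> [36, -4, -20, -46] -> [-36, 4, 20, 46]
  [3, -34, 20] -> [-34, 20] -> [34, -20] -> [34, -20] -> [-34, 20]
  [-30, -7, -17, -14, -43, -44] -> [-30, -14, -44] -> [30, 14, 44] -> [44, 30, 14] -> [-44, -30, -14]

[0, 0, 16]; [-36, 4, 20, 46]; [-34, 20]; [-44, -30, -14]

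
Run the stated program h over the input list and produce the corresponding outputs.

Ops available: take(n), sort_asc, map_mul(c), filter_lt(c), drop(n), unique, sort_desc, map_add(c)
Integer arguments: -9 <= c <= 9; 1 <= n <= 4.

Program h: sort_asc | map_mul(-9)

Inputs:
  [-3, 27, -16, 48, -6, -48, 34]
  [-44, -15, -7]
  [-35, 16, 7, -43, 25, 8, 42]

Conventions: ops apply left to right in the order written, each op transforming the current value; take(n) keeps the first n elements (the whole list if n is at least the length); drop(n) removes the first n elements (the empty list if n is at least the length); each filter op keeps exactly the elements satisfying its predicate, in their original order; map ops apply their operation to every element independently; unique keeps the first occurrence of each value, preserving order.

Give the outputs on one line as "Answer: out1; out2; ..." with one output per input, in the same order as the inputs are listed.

Execution, op by op:
  [-3, 27, -16, 48, -6, -48, 34] -> [-48, -16, -6, -3, 27, 34, 48] -> [432, 144, 54, 27, -243, -306, -432]
  [-44, -15, -7] -> [-44, -15, -7] -> [396, 135, 63]
  [-35, 16, 7, -43, 25, 8, 42] -> [-43, -35, 7, 8, 16, 25, 42] -> [387, 315, -63, -72, -144, -225, -378]

[432, 144, 54, 27, -243, -306, -432]; [396, 135, 63]; [387, 315, -63, -72, -144, -225, -378]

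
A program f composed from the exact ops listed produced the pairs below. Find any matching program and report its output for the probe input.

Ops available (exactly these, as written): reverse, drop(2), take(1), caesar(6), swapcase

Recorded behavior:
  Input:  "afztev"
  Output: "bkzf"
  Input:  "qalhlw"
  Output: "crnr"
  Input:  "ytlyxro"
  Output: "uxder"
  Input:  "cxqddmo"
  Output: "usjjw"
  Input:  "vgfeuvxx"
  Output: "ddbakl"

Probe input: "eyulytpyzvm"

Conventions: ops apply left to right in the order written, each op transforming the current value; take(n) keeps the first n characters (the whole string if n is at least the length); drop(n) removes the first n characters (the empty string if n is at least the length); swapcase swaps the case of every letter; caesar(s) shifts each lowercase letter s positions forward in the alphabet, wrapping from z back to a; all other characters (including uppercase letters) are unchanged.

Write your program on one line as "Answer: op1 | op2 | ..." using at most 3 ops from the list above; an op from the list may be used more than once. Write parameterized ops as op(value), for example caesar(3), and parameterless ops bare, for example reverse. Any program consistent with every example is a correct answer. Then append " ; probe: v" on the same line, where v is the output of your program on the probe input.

drop(2) | caesar(6) | reverse ; probe: "sbfevzera"

Check, running the answer program on each example:
  "afztev" -> "ztev" -> "fzkb" -> "bkzf"
  "qalhlw" -> "lhlw" -> "rnrc" -> "crnr"
  "ytlyxro" -> "lyxro" -> "redxu" -> "uxder"
  "cxqddmo" -> "qddmo" -> "wjjsu" -> "usjjw"
  "vgfeuvxx" -> "feuvxx" -> "lkabdd" -> "ddbakl"
  probe: "eyulytpyzvm" -> "ulytpyzvm" -> "arezvefbs" -> "sbfevzera"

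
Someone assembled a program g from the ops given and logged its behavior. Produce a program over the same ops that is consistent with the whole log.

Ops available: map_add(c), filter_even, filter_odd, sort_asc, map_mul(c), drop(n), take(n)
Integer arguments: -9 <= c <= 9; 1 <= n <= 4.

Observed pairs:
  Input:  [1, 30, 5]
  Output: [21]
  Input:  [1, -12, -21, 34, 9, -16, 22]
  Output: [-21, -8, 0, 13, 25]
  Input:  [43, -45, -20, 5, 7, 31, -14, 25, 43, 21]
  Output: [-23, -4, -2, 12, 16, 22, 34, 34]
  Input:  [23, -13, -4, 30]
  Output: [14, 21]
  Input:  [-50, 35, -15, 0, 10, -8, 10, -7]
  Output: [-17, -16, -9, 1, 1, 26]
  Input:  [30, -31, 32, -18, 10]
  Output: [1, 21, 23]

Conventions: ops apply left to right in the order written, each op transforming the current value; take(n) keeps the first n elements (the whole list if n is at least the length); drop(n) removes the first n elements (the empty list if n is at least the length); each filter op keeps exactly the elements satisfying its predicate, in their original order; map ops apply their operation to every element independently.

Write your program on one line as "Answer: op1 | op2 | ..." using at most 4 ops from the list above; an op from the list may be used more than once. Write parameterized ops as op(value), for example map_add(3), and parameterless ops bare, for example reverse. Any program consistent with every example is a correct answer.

sort_asc | drop(2) | map_add(-9)

Check, running the answer program on each example:
  [1, 30, 5] -> [1, 5, 30] -> [30] -> [21]
  [1, -12, -21, 34, 9, -16, 22] -> [-21, -16, -12, 1, 9, 22, 34] -> [-12, 1, 9, 22, 34] -> [-21, -8, 0, 13, 25]
  [43, -45, -20, 5, 7, 31, -14, 25, 43, 21] -> [-45, -20, -14, 5, 7, 21, 25, 31, 43, 43] -> [-14, 5, 7, 21, 25, 31, 43, 43] -> [-23, -4, -2, 12, 16, 22, 34, 34]
  [23, -13, -4, 30] -> [-13, -4, 23, 30] -> [23, 30] -> [14, 21]
  [-50, 35, -15, 0, 10, -8, 10, -7] -> [-50, -15, -8, -7, 0, 10, 10, 35] -> [-8, -7, 0, 10, 10, 35] -> [-17, -16, -9, 1, 1, 26]
  [30, -31, 32, -18, 10] -> [-31, -18, 10, 30, 32] -> [10, 30, 32] -> [1, 21, 23]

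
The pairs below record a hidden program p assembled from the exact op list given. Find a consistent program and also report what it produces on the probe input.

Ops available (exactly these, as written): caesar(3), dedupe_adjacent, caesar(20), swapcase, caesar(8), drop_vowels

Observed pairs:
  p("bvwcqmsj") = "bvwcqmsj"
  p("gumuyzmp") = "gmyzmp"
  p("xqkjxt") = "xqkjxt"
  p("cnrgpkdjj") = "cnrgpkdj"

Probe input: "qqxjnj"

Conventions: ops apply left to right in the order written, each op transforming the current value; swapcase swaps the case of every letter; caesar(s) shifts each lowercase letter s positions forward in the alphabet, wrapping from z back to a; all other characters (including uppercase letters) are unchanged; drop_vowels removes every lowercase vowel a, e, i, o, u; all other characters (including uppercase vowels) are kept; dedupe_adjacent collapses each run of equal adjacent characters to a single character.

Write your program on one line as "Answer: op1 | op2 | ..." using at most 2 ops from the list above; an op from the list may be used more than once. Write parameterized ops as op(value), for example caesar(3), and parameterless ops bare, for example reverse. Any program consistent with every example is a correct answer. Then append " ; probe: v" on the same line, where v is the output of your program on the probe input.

dedupe_adjacent | drop_vowels ; probe: "qxjnj"

Check, running the answer program on each example:
  "bvwcqmsj" -> "bvwcqmsj" -> "bvwcqmsj"
  "gumuyzmp" -> "gumuyzmp" -> "gmyzmp"
  "xqkjxt" -> "xqkjxt" -> "xqkjxt"
  "cnrgpkdjj" -> "cnrgpkdj" -> "cnrgpkdj"
  probe: "qqxjnj" -> "qxjnj" -> "qxjnj"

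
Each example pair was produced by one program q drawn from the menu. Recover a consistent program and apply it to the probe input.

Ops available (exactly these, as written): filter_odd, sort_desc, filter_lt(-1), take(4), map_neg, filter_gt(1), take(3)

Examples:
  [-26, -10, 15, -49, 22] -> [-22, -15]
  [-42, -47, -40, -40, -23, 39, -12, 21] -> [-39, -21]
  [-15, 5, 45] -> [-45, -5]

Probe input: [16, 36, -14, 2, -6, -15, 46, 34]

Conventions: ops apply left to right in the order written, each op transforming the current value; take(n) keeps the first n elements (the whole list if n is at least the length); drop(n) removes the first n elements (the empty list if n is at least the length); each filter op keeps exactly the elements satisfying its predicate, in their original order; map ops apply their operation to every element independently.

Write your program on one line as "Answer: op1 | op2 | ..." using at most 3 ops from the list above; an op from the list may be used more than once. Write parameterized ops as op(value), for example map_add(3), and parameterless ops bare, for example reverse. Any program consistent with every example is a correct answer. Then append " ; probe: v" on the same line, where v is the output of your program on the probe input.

sort_desc | map_neg | filter_lt(-1) ; probe: [-46, -36, -34, -16, -2]

Check, running the answer program on each example:
  [-26, -10, 15, -49, 22] -> [22, 15, -10, -26, -49] -> [-22, -15, 10, 26, 49] -> [-22, -15]
  [-42, -47, -40, -40, -23, 39, -12, 21] -> [39, 21, -12, -23, -40, -40, -42, -47] -> [-39, -21, 12, 23, 40, 40, 42, 47] -> [-39, -21]
  [-15, 5, 45] -> [45, 5, -15] -> [-45, -5, 15] -> [-45, -5]
  probe: [16, 36, -14, 2, -6, -15, 46, 34] -> [46, 36, 34, 16, 2, -6, -14, -15] -> [-46, -36, -34, -16, -2, 6, 14, 15] -> [-46, -36, -34, -16, -2]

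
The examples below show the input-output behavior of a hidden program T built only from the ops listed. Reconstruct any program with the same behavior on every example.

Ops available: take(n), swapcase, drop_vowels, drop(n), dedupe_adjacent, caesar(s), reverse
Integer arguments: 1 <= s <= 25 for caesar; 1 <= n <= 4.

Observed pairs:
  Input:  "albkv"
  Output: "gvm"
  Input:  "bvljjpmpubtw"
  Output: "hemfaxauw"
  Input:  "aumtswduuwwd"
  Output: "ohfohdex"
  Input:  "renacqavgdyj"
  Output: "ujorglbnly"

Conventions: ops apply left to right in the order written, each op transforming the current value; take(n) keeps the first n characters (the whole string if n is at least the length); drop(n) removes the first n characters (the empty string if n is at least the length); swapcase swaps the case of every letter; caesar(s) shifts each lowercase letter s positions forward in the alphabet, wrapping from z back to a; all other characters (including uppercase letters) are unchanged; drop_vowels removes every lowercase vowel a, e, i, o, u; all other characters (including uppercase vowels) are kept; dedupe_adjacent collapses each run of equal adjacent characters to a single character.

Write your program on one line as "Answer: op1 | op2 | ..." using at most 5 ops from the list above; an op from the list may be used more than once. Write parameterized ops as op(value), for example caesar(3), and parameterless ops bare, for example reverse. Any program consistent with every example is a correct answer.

caesar(25) | drop(2) | dedupe_adjacent | reverse | caesar(12)

Check, running the answer program on each example:
  "albkv" -> "zkaju" -> "aju" -> "aju" -> "uja" -> "gvm"
  "bvljjpmpubtw" -> "aukiiolotasv" -> "kiiolotasv" -> "kiolotasv" -> "vsatoloik" -> "hemfaxauw"
  "aumtswduuwwd" -> "ztlsrvcttvvc" -> "lsrvcttvvc" -> "lsrvctvc" -> "cvtcvrsl" -> "ohfohdex"
  "renacqavgdyj" -> "qdmzbpzufcxi" -> "mzbpzufcxi" -> "mzbpzufcxi" -> "ixcfuzpbzm" -> "ujorglbnly"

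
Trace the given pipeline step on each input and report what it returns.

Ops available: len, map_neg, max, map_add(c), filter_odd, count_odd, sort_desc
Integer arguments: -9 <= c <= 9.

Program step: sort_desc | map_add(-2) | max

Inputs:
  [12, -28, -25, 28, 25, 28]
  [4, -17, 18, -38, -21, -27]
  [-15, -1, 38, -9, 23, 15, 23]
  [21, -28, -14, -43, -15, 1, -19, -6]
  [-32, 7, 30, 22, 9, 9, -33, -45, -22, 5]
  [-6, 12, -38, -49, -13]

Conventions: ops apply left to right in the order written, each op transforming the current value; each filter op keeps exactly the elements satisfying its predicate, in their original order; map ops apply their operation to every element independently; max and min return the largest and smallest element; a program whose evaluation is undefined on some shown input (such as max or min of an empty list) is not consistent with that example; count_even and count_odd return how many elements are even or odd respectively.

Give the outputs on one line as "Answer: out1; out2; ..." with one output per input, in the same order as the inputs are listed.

Execution, op by op:
  [12, -28, -25, 28, 25, 28] -> [28, 28, 25, 12, -25, -28] -> [26, 26, 23, 10, -27, -30] -> 26
  [4, -17, 18, -38, -21, -27] -> [18, 4, -17, -21, -27, -38] -> [16, 2, -19, -23, -29, -40] -> 16
  [-15, -1, 38, -9, 23, 15, 23] -> [38, 23, 23, 15, -1, -9, -15] -> [36, 21, 21, 13, -3, -11, -17] -> 36
  [21, -28, -14, -43, -15, 1, -19, -6] -> [21, 1, -6, -14, -15, -19, -28, -43] -> [19, -1, -8, -16, -17, -21, -30, -45] -> 19
  [-32, 7, 30, 22, 9, 9, -33, -45, -22, 5] -> [30, 22, 9, 9, 7, 5, -22, -32, -33, -45] -> [28, 20, 7, 7, 5, 3, -24, -34, -35, -47] -> 28
  [-6, 12, -38, -49, -13] -> [12, -6, -13, -38, -49] -> [10, -8, -15, -40, -51] -> 10

26; 16; 36; 19; 28; 10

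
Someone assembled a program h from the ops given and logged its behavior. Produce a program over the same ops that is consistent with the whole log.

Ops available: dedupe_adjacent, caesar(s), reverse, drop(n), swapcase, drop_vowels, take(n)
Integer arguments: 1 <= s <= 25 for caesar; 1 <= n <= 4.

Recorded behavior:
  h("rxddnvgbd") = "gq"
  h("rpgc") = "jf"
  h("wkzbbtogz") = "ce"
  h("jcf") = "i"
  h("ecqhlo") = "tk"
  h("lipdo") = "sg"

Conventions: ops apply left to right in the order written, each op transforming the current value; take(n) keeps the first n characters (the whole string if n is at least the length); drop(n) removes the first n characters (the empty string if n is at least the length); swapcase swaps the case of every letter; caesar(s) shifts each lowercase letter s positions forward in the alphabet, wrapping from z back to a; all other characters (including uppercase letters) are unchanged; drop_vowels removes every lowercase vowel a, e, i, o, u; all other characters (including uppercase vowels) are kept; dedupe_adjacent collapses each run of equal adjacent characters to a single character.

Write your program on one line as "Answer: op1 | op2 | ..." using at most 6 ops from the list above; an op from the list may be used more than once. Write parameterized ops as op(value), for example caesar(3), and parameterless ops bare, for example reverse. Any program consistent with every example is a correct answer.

dedupe_adjacent | drop(1) | caesar(21) | caesar(8) | drop(1) | take(2)

Check, running the answer program on each example:
  "rxddnvgbd" -> "rxdnvgbd" -> "xdnvgbd" -> "syiqbwy" -> "agqyjeg" -> "gqyjeg" -> "gq"
  "rpgc" -> "rpgc" -> "pgc" -> "kbx" -> "sjf" -> "jf" -> "jf"
  "wkzbbtogz" -> "wkzbtogz" -> "kzbtogz" -> "fuwojbu" -> "ncewrjc" -> "cewrjc" -> "ce"
  "jcf" -> "jcf" -> "cf" -> "xa" -> "fi" -> "i" -> "i"
  "ecqhlo" -> "ecqhlo" -> "cqhlo" -> "xlcgj" -> "ftkor" -> "tkor" -> "tk"
  "lipdo" -> "lipdo" -> "ipdo" -> "dkyj" -> "lsgr" -> "sgr" -> "sg"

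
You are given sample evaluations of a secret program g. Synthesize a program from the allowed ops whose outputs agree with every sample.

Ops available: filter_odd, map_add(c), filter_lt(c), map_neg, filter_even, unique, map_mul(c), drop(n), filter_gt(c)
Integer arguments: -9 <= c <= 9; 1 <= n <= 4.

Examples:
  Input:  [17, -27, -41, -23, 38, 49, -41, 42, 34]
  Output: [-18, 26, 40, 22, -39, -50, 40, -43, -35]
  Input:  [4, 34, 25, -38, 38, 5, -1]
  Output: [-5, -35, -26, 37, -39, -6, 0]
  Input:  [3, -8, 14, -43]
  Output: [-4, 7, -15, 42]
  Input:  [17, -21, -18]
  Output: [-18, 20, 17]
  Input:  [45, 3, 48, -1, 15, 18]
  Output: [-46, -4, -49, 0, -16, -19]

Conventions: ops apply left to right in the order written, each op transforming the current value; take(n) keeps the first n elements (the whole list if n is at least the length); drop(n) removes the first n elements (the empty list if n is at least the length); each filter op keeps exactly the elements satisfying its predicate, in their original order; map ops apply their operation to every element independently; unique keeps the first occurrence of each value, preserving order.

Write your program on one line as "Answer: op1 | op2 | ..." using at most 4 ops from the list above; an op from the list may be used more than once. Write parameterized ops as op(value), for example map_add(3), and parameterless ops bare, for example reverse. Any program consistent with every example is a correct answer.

map_add(2) | map_neg | map_add(1)

Check, running the answer program on each example:
  [17, -27, -41, -23, 38, 49, -41, 42, 34] -> [19, -25, -39, -21, 40, 51, -39, 44, 36] -> [-19, 25, 39, 21, -40, -51, 39, -44, -36] -> [-18, 26, 40, 22, -39, -50, 40, -43, -35]
  [4, 34, 25, -38, 38, 5, -1] -> [6, 36, 27, -36, 40, 7, 1] -> [-6, -36, -27, 36, -40, -7, -1] -> [-5, -35, -26, 37, -39, -6, 0]
  [3, -8, 14, -43] -> [5, -6, 16, -41] -> [-5, 6, -16, 41] -> [-4, 7, -15, 42]
  [17, -21, -18] -> [19, -19, -16] -> [-19, 19, 16] -> [-18, 20, 17]
  [45, 3, 48, -1, 15, 18] -> [47, 5, 50, 1, 17, 20] -> [-47, -5, -50, -1, -17, -20] -> [-46, -4, -49, 0, -16, -19]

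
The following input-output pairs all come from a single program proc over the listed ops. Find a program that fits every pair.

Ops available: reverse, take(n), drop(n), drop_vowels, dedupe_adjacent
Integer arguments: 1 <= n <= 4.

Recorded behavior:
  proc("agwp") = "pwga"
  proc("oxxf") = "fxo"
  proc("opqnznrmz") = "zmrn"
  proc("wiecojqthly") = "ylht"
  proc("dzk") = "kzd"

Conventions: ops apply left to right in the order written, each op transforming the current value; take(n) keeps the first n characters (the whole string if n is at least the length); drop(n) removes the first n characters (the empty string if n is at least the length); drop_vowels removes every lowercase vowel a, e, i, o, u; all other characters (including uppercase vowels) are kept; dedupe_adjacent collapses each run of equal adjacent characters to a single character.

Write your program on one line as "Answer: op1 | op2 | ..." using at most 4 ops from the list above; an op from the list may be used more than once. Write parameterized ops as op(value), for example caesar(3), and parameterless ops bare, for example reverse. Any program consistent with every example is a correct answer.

reverse | take(4) | dedupe_adjacent

Check, running the answer program on each example:
  "agwp" -> "pwga" -> "pwga" -> "pwga"
  "oxxf" -> "fxxo" -> "fxxo" -> "fxo"
  "opqnznrmz" -> "zmrnznqpo" -> "zmrn" -> "zmrn"
  "wiecojqthly" -> "ylhtqjoceiw" -> "ylht" -> "ylht"
  "dzk" -> "kzd" -> "kzd" -> "kzd"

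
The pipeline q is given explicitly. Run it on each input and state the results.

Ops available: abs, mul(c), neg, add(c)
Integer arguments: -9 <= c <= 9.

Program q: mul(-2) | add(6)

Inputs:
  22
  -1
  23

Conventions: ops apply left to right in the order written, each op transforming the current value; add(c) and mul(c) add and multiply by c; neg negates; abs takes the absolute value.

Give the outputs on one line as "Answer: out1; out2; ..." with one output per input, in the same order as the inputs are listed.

Execution, op by op:
  22 -> -44 -> -38
  -1 -> 2 -> 8
  23 -> -46 -> -40

-38; 8; -40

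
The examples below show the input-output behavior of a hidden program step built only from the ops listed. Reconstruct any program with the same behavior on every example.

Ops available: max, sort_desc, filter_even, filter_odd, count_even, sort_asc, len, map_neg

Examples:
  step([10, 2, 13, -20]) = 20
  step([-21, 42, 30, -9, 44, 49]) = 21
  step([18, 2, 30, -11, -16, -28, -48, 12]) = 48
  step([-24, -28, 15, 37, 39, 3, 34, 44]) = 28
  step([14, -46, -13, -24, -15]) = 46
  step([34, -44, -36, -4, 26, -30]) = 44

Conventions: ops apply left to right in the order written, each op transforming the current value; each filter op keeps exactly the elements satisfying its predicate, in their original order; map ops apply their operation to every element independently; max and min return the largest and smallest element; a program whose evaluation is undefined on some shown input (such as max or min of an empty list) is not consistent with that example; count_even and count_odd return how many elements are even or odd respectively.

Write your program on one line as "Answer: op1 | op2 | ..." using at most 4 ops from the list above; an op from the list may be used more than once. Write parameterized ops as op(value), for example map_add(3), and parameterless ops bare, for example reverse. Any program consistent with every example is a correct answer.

map_neg | sort_desc | sort_asc | max

Check, running the answer program on each example:
  [10, 2, 13, -20] -> [-10, -2, -13, 20] -> [20, -2, -10, -13] -> [-13, -10, -2, 20] -> 20
  [-21, 42, 30, -9, 44, 49] -> [21, -42, -30, 9, -44, -49] -> [21, 9, -30, -42, -44, -49] -> [-49, -44, -42, -30, 9, 21] -> 21
  [18, 2, 30, -11, -16, -28, -48, 12] -> [-18, -2, -30, 11, 16, 28, 48, -12] -> [48, 28, 16, 11, -2, -12, -18, -30] -> [-30, -18, -12, -2, 11, 16, 28, 48] -> 48
  [-24, -28, 15, 37, 39, 3, 34, 44] -> [24, 28, -15, -37, -39, -3, -34, -44] -> [28, 24, -3, -15, -34, -37, -39, -44] -> [-44, -39, -37, -34, -15, -3, 24, 28] -> 28
  [14, -46, -13, -24, -15] -> [-14, 46, 13, 24, 15] -> [46, 24, 15, 13, -14] -> [-14, 13, 15, 24, 46] -> 46
  [34, -44, -36, -4, 26, -30] -> [-34, 44, 36, 4, -26, 30] -> [44, 36, 30, 4, -26, -34] -> [-34, -26, 4, 30, 36, 44] -> 44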